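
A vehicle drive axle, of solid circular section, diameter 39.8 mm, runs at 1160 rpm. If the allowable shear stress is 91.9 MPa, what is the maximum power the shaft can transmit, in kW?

138 kW

J = πd⁴/32 = π(0.0398)⁴/32 = 2.463×10^-7 m⁴.
T_max = τ_allow·J/r = 9.19×10^7 × 2.463×10^-7 / 0.0199 = 1138 N·m.
ω = 2π·1160/60 = 121.5 rad/s, so P_max = T_max·ω = 1.382×10^5 W.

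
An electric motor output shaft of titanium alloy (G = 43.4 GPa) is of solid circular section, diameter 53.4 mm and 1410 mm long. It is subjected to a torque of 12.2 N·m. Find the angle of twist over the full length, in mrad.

J = πd⁴/32 = π(0.0534)⁴/32 = 7.983×10^-7 m⁴.
θ = T·L/(G·J) = 12.20 × 1.41 / (43.4×10⁹ × 7.983×10^-7) = 4.965×10^-4 rad.

0.497 mrad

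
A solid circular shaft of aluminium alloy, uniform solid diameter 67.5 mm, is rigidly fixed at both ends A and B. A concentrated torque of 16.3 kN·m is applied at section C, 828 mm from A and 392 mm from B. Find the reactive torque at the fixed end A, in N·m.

With uniform GJ and both ends fixed, compatibility θ_AC = θ_CB gives T_A·a = T_B·b, together with T_A + T_B = T₀.
T_A = T₀·b/(a+b) = 16300·392/1220 = 5237 N·m; T_B = 11060 N·m.

5240 N·m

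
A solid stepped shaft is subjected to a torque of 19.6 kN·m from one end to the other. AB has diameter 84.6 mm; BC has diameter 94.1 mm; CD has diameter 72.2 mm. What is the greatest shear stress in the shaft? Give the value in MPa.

265 MPa

Under the same torque, τ_max = 16T/(πd³) is largest where d is smallest — segment CD (d = 72.2 mm).
τ_max = 16·19600/(π·(0.0722)³) = 2.652×10^8 Pa.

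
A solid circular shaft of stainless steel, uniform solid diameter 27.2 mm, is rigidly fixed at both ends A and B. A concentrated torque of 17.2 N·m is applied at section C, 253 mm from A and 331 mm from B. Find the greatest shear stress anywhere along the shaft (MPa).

With uniform GJ and both ends fixed, compatibility θ_AC = θ_CB gives T_A·a = T_B·b, together with T_A + T_B = T₀.
T_A = T₀·b/(a+b) = 17.20·331/584.0 = 9.749 N·m; T_B = 7.451 N·m.
τ in each portion: τ_AC = 2.47×10^6 Pa, τ_CB = 1.89×10^6 Pa; maximum is in AC.
τ_max = T_AC·r/J = 9.749·0.0136/5.37×10^-8 = 2.467×10^6 Pa.

2.47 MPa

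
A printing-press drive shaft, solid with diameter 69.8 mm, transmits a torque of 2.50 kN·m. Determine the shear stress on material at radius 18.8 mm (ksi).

J = πd⁴/32 = π(0.0698)⁴/32 = 2.330×10^-6 m⁴.
Shear stress varies linearly with radius: τ = T·r/J = 2500 × 0.0188 / 2.330×10^-6 = 2.017×10^7 Pa.

2.93 ksi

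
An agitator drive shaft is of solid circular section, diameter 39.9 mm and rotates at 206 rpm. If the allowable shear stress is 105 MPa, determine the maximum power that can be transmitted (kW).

J = πd⁴/32 = π(0.0399)⁴/32 = 2.488×10^-7 m⁴.
T_max = τ_allow·J/r = 1.05×10^8 × 2.488×10^-7 / 0.0199 = 1310 N·m.
ω = 2π·206/60 = 21.57 rad/s, so P_max = T_max·ω = 2.825×10^4 W.

28.3 kW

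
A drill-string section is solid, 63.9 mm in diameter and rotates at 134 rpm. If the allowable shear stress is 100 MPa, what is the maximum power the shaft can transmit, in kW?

J = πd⁴/32 = π(0.0639)⁴/32 = 1.637×10^-6 m⁴.
T_max = τ_allow·J/r = 1.00×10^8 × 1.637×10^-6 / 0.0319 = 5123 N·m.
ω = 2π·134/60 = 14.03 rad/s, so P_max = T_max·ω = 7.189×10^4 W.

71.9 kW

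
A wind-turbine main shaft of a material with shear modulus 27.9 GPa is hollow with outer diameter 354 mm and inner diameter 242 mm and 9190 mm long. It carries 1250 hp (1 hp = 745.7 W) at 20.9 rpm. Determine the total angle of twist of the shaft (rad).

ω = 2π·20.9/60 = 2.189 rad/s, so T = P/ω = 1250×745.7 / 2.189 = 425900 N·m.
J = π(d_o⁴ − d_i⁴)/32 = π(0.354⁴ − 0.242⁴)/32 = 1.205×10^-3 m⁴.
θ = T·L/(G·J) = 425900 × 9.19 / (27.9×10⁹ × 1.205×10^-3) = 0.1164 rad.

0.116 rad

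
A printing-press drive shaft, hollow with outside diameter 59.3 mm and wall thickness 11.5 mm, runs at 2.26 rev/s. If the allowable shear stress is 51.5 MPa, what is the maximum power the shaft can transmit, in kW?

25.7 kW

J = π(d_o⁴ − d_i⁴)/32 = π(0.0593⁴ − 0.0363⁴)/32 = 1.044×10^-6 m⁴.
T_max = τ_allow·J/r = 5.15×10^7 × 1.044×10^-6 / 0.0296 = 1813 N·m.
ω = 2π·2.26 = 14.20 rad/s, so P_max = T_max·ω = 2.574×10^4 W.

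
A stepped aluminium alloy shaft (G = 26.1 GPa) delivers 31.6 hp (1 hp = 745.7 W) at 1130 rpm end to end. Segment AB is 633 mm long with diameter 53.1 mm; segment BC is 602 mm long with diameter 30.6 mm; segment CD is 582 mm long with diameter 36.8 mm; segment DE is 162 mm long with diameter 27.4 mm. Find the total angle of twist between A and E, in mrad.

107 mrad

ω = 2π·1130/60 = 118.3 rad/s, so T = P/ω = 31.6×745.7 / 118.3 = 199.1 N·m.
J_AB = π(0.0531)⁴/32 = 7.81×10^-7 m⁴; J_BC = π(0.0306)⁴/32 = 8.61×10^-8 m⁴; J_CD = π(0.0368)⁴/32 = 1.80×10^-7 m⁴; J_DE = π(0.0274)⁴/32 = 5.53×10^-8 m⁴.
θ = (T/G)·Σ L_i/J_i = (199.1/26.1×10⁹)·(0.633/7.81×10^-7 + 0.602/8.61×10^-8 + 0.582/1.80×10^-7 + 0.162/5.53×10^-8) = 0.1065 rad.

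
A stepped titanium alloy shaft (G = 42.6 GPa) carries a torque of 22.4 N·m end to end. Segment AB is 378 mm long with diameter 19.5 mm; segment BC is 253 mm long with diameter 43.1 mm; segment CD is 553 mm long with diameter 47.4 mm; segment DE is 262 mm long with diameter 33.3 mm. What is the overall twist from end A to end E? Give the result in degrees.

0.924°

J_AB = π(0.0195)⁴/32 = 1.42×10^-8 m⁴; J_BC = π(0.0431)⁴/32 = 3.39×10^-7 m⁴; J_CD = π(0.0474)⁴/32 = 4.96×10^-7 m⁴; J_DE = π(0.0333)⁴/32 = 1.21×10^-7 m⁴.
θ = (T/G)·Σ L_i/J_i = (22.40/42.6×10⁹)·(0.378/1.42×10^-8 + 0.253/3.39×10^-7 + 0.553/4.96×10^-7 + 0.262/1.21×10^-7) = 0.01612 rad.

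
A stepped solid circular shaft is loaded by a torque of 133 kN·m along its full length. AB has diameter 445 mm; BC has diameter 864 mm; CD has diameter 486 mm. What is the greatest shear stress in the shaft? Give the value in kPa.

Under the same torque, τ_max = 16T/(πd³) is largest where d is smallest — segment AB (d = 445 mm).
τ_max = 16·133000/(π·(0.445)³) = 7.687×10^6 Pa.

7690 kPa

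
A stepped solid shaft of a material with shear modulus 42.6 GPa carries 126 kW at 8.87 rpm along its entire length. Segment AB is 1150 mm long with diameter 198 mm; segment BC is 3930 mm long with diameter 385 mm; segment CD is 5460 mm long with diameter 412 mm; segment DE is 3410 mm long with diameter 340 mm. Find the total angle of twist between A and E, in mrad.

44.5 mrad

ω = 2π·8.87/60 = 0.9289 rad/s, so T = P/ω = 126×10³ / 0.9289 = 135600 N·m.
J_AB = π(0.198)⁴/32 = 1.51×10^-4 m⁴; J_BC = π(0.385)⁴/32 = 2.16×10^-3 m⁴; J_CD = π(0.412)⁴/32 = 2.83×10^-3 m⁴; J_DE = π(0.340)⁴/32 = 1.31×10^-3 m⁴.
θ = (T/G)·Σ L_i/J_i = (135600/42.6×10⁹)·(1.15/1.51×10^-4 + 3.93/2.16×10^-3 + 5.46/2.83×10^-3 + 3.41/1.31×10^-3) = 0.04449 rad.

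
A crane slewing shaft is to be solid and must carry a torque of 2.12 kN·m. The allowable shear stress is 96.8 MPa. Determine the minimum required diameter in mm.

For a solid shaft τ_max = 16T/(πd³), so d = (16T/(π τ_allow))^(1/3) = (16·2120/(π·9.68×10^7))^(1/3) = 0.04814 m.

48.1 mm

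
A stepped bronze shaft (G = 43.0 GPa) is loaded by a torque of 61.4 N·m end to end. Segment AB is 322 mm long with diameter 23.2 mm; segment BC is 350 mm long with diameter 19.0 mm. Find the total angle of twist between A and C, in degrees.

J_AB = π(0.0232)⁴/32 = 2.84×10^-8 m⁴; J_BC = π(0.0190)⁴/32 = 1.28×10^-8 m⁴.
θ = (T/G)·Σ L_i/J_i = (61.40/43.0×10⁹)·(0.322/2.84×10^-8 + 0.350/1.28×10^-8) = 0.05523 rad.

3.16°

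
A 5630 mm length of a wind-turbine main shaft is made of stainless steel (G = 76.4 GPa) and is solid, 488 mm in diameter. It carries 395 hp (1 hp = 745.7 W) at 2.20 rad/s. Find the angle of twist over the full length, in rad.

0.00177 rad

ω = 2.20 rad/s, so T = P/ω = 395×745.7 / 2.200 = 133900 N·m.
J = πd⁴/32 = π(0.488)⁴/32 = 5.568×10^-3 m⁴.
θ = T·L/(G·J) = 133900 × 5.63 / (76.4×10⁹ × 5.568×10^-3) = 1.772×10^-3 rad.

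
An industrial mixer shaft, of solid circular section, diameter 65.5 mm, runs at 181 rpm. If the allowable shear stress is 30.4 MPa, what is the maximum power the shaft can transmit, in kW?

J = πd⁴/32 = π(0.0655)⁴/32 = 1.807×10^-6 m⁴.
T_max = τ_allow·J/r = 3.04×10^7 × 1.807×10^-6 / 0.0328 = 1677 N·m.
ω = 2π·181/60 = 18.95 rad/s, so P_max = T_max·ω = 3.179×10^4 W.

31.8 kW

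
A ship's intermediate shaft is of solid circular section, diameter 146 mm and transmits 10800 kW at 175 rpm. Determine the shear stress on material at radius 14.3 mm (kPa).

189000 kPa

ω = 2π·175/60 = 18.33 rad/s, so T = P/ω = 10800×10³ / 18.33 = 589300 N·m.
J = πd⁴/32 = π(0.146)⁴/32 = 4.461×10^-5 m⁴.
Shear stress varies linearly with radius: τ = T·r/J = 589300 × 0.0143 / 4.461×10^-5 = 1.889×10^8 Pa.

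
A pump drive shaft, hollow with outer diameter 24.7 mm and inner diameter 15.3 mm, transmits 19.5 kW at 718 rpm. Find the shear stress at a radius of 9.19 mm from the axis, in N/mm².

ω = 2π·718/60 = 75.19 rad/s, so T = P/ω = 19.5×10³ / 75.19 = 259.3 N·m.
J = π(d_o⁴ − d_i⁴)/32 = π(0.0247⁴ − 0.0153⁴)/32 = 3.116×10^-8 m⁴.
Shear stress varies linearly with radius: τ = T·r/J = 259.3 × 0.00919 / 3.116×10^-8 = 7.648×10^7 Pa.

76.5 N/mm²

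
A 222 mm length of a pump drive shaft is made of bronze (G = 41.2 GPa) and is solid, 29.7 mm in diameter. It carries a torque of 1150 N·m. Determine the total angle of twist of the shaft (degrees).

J = πd⁴/32 = π(0.0297)⁴/32 = 7.639×10^-8 m⁴.
θ = T·L/(G·J) = 1150 × 0.222 / (41.2×10⁹ × 7.639×10^-8) = 0.08112 rad.

4.65°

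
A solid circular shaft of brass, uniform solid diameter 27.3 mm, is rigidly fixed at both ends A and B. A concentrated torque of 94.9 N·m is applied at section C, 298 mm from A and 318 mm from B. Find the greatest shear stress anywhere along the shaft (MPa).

12.3 MPa

With uniform GJ and both ends fixed, compatibility θ_AC = θ_CB gives T_A·a = T_B·b, together with T_A + T_B = T₀.
T_A = T₀·b/(a+b) = 94.90·318/616.0 = 48.99 N·m; T_B = 45.91 N·m.
τ in each portion: τ_AC = 1.23×10^7 Pa, τ_CB = 1.15×10^7 Pa; maximum is in AC.
τ_max = T_AC·r/J = 48.99·0.0137/5.45×10^-8 = 1.226×10^7 Pa.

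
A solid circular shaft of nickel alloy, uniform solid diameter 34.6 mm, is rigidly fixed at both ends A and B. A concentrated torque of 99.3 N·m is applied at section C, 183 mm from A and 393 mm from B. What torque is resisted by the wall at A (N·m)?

67.8 N·m

With uniform GJ and both ends fixed, compatibility θ_AC = θ_CB gives T_A·a = T_B·b, together with T_A + T_B = T₀.
T_A = T₀·b/(a+b) = 99.30·393/576.0 = 67.75 N·m; T_B = 31.55 N·m.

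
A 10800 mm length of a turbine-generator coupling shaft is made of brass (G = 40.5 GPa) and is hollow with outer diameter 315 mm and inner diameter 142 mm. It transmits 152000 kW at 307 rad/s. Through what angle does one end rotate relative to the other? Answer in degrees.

ω = 307 rad/s, so T = P/ω = 152000×10³ / 307.0 = 495100 N·m.
J = π(d_o⁴ − d_i⁴)/32 = π(0.315⁴ − 0.142⁴)/32 = 9.267×10^-4 m⁴.
θ = T·L/(G·J) = 495100 × 10.8 / (40.5×10⁹ × 9.267×10^-4) = 0.1425 rad.

8.16°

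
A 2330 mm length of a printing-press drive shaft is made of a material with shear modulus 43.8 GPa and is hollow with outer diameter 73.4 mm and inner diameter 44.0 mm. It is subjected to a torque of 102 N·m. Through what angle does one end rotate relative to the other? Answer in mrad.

J = π(d_o⁴ − d_i⁴)/32 = π(0.0734⁴ − 0.0440⁴)/32 = 2.482×10^-6 m⁴.
θ = T·L/(G·J) = 102.0 × 2.33 / (43.8×10⁹ × 2.482×10^-6) = 2.186×10^-3 rad.

2.19 mrad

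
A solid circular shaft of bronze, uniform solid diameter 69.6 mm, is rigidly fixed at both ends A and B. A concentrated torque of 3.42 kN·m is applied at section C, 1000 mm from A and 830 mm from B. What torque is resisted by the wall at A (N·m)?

With uniform GJ and both ends fixed, compatibility θ_AC = θ_CB gives T_A·a = T_B·b, together with T_A + T_B = T₀.
T_A = T₀·b/(a+b) = 3420·830/1830 = 1551 N·m; T_B = 1869 N·m.

1550 N·m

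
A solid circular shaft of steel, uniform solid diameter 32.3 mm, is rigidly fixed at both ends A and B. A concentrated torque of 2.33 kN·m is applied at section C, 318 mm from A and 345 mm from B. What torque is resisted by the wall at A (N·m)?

1210 N·m

With uniform GJ and both ends fixed, compatibility θ_AC = θ_CB gives T_A·a = T_B·b, together with T_A + T_B = T₀.
T_A = T₀·b/(a+b) = 2330·345/663.0 = 1212 N·m; T_B = 1118 N·m.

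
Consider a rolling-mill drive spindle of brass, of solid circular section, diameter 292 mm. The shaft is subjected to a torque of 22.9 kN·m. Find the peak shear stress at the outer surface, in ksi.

J = πd⁴/32 = π(0.292)⁴/32 = 7.137×10^-4 m⁴.
τ_max = T·r/J = 22900 × 0.146 / 7.137×10^-4 = 4.684×10^6 Pa.

0.679 ksi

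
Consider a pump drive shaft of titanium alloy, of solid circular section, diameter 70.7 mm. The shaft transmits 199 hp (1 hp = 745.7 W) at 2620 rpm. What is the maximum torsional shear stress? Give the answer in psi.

1130 psi

ω = 2π·2620/60 = 274.4 rad/s, so T = P/ω = 199×745.7 / 274.4 = 540.9 N·m.
J = πd⁴/32 = π(0.0707)⁴/32 = 2.453×10^-6 m⁴.
τ_max = T·r/J = 540.9 × 0.0353 / 2.453×10^-6 = 7.795×10^6 Pa.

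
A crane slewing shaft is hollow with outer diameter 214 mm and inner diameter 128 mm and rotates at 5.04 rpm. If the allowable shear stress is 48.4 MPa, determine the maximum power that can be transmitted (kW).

42.9 kW

J = π(d_o⁴ − d_i⁴)/32 = π(0.214⁴ − 0.128⁴)/32 = 1.795×10^-4 m⁴.
T_max = τ_allow·J/r = 4.84×10^7 × 1.795×10^-4 / 0.107 = 81220 N·m.
ω = 2π·5.04/60 = 0.5278 rad/s, so P_max = T_max·ω = 4.286×10^4 W.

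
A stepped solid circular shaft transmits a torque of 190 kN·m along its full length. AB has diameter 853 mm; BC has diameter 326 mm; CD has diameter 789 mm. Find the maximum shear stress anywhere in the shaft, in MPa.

27.9 MPa

Under the same torque, τ_max = 16T/(πd³) is largest where d is smallest — segment BC (d = 326 mm).
τ_max = 16·190000/(π·(0.326)³) = 2.793×10^7 Pa.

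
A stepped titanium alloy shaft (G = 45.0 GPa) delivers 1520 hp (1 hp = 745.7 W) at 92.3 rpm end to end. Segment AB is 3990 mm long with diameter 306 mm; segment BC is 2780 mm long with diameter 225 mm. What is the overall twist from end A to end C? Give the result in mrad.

ω = 2π·92.3/60 = 9.666 rad/s, so T = P/ω = 1520×745.7 / 9.666 = 117300 N·m.
J_AB = π(0.306)⁴/32 = 8.61×10^-4 m⁴; J_BC = π(0.225)⁴/32 = 2.52×10^-4 m⁴.
θ = (T/G)·Σ L_i/J_i = (117300/45.0×10⁹)·(3.99/8.61×10^-4 + 2.78/2.52×10^-4) = 0.04087 rad.

40.9 mrad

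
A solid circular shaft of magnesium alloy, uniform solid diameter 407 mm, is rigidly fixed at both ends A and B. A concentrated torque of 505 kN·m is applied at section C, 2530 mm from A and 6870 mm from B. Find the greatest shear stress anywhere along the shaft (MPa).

With uniform GJ and both ends fixed, compatibility θ_AC = θ_CB gives T_A·a = T_B·b, together with T_A + T_B = T₀.
T_A = T₀·b/(a+b) = 505000·6870/9400 = 369100 N·m; T_B = 135900 N·m.
τ in each portion: τ_AC = 2.79×10^7 Pa, τ_CB = 1.03×10^7 Pa; maximum is in AC.
τ_max = T_AC·r/J = 369100·0.203/2.69×10^-3 = 2.788×10^7 Pa.

27.9 MPa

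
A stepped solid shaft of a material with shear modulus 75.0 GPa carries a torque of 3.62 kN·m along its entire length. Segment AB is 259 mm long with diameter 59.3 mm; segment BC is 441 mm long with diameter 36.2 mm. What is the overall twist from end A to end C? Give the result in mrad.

J_AB = π(0.0593)⁴/32 = 1.21×10^-6 m⁴; J_BC = π(0.0362)⁴/32 = 1.69×10^-7 m⁴.
θ = (T/G)·Σ L_i/J_i = (3620/75.0×10⁹)·(0.259/1.21×10^-6 + 0.441/1.69×10^-7) = 0.1366 rad.

137 mrad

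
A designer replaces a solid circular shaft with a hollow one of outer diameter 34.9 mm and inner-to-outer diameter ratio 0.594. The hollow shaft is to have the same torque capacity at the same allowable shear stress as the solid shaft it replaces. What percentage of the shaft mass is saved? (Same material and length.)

Equal τ_max and T ⇒ the solid shaft needs d_s³ = d_o³(1−k⁴), so d_s = 34.9·(1−0.594⁴)^(1/3) = 33.39 mm.
Area ratio A_h/A_s = d_o²(1−k²)/d_s² = (1−k²)/(1−k⁴)^(2/3) = 0.7071.
Mass saving = 1 − 0.7071 = 29.3 %.

29.3 %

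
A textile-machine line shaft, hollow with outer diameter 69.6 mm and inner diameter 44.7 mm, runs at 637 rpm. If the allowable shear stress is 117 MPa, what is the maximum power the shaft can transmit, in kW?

J = π(d_o⁴ − d_i⁴)/32 = π(0.0696⁴ − 0.0447⁴)/32 = 1.912×10^-6 m⁴.
T_max = τ_allow·J/r = 1.17×10^8 × 1.912×10^-6 / 0.0348 = 6428 N·m.
ω = 2π·637/60 = 66.71 rad/s, so P_max = T_max·ω = 4.288×10^5 W.

429 kW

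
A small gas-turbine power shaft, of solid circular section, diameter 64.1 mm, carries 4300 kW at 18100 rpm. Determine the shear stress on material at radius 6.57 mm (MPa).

ω = 2π·18100/60 = 1895 rad/s, so T = P/ω = 4300×10³ / 1895 = 2269 N·m.
J = πd⁴/32 = π(0.0641)⁴/32 = 1.657×10^-6 m⁴.
Shear stress varies linearly with radius: τ = T·r/J = 2269 × 0.00657 / 1.657×10^-6 = 8.993×10^6 Pa.

8.99 MPa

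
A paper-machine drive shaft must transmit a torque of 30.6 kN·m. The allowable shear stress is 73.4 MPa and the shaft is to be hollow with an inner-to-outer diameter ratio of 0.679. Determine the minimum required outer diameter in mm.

139 mm

For a hollow shaft with d_i/d_o = 0.679: τ_max = 16T/(π d_o³ (1−k⁴)), so d_o = [16T/(π τ_allow (1−k⁴))]^(1/3) = [16·30600/(π·7.34×10^7·0.7874)]^(1/3) = 0.1392 m.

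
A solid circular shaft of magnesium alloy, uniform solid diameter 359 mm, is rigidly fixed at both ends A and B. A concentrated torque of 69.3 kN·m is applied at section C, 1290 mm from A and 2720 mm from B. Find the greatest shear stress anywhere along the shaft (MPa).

5.17 MPa

With uniform GJ and both ends fixed, compatibility θ_AC = θ_CB gives T_A·a = T_B·b, together with T_A + T_B = T₀.
T_A = T₀·b/(a+b) = 69300·2720/4010 = 47010 N·m; T_B = 22290 N·m.
τ in each portion: τ_AC = 5.17×10^6 Pa, τ_CB = 2.45×10^6 Pa; maximum is in AC.
τ_max = T_AC·r/J = 47010·0.179/1.63×10^-3 = 5.174×10^6 Pa.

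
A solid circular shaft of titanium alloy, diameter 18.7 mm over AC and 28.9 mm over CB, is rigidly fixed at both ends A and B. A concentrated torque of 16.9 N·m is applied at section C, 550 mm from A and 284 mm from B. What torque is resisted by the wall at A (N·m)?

Compatibility: T_A·a/J_AC = T_B·b/J_CB with T_A + T_B = T₀.
J_AC = 1.20×10^-8 m⁴, J_CB = 6.85×10^-8 m⁴, so T_A = T₀·(J_AC/a)/((J_AC/a)+(J_CB/b)) = 1.403 N·m, T_B = 15.50 N·m.

1.40 N·m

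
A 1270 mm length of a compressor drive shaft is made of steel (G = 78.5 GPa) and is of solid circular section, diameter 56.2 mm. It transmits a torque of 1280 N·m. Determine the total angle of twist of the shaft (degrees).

1.21°

J = πd⁴/32 = π(0.0562)⁴/32 = 9.794×10^-7 m⁴.
θ = T·L/(G·J) = 1280 × 1.27 / (78.5×10⁹ × 9.794×10^-7) = 0.02114 rad.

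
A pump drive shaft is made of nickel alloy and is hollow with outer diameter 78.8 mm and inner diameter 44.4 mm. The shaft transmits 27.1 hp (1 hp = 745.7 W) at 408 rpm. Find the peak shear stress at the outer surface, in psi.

ω = 2π·408/60 = 42.73 rad/s, so T = P/ω = 27.1×745.7 / 42.73 = 473.0 N·m.
J = π(d_o⁴ − d_i⁴)/32 = π(0.0788⁴ − 0.0444⁴)/32 = 3.404×10^-6 m⁴.
τ_max = T·r/J = 473.0 × 0.0394 / 3.404×10^-6 = 5.475×10^6 Pa.

794 psi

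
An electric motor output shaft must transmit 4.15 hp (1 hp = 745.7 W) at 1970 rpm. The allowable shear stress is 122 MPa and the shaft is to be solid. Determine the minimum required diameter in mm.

8.56 mm

ω = 2π·1970/60 = 206.3 rad/s, so T = P/ω = 4.15×745.7 / 206.3 = 15.00 N·m.
For a solid shaft τ_max = 16T/(πd³), so d = (16T/(π τ_allow))^(1/3) = (16·15.00/(π·1.22×10^8))^(1/3) = 0.008555 m.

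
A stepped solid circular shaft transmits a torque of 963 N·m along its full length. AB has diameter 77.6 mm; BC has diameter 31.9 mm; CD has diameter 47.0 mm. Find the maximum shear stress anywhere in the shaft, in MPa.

Under the same torque, τ_max = 16T/(πd³) is largest where d is smallest — segment BC (d = 31.9 mm).
τ_max = 16·963.0/(π·(0.0319)³) = 1.511×10^8 Pa.

151 MPa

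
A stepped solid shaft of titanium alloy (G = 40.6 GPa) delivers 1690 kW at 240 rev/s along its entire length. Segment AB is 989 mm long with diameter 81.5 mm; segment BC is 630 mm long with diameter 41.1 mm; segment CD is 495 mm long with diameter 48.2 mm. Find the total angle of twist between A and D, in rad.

ω = 2π·240 = 1508 rad/s, so T = P/ω = 1690×10³ / 1508 = 1121 N·m.
J_AB = π(0.0815)⁴/32 = 4.33×10^-6 m⁴; J_BC = π(0.0411)⁴/32 = 2.80×10^-7 m⁴; J_CD = π(0.0482)⁴/32 = 5.30×10^-7 m⁴.
θ = (T/G)·Σ L_i/J_i = (1121/40.6×10⁹)·(0.989/4.33×10^-6 + 0.630/2.80×10^-7 + 0.495/5.30×10^-7) = 0.09417 rad.

0.0942 rad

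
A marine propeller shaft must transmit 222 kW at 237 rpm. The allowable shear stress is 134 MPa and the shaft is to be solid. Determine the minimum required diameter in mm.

ω = 2π·237/60 = 24.82 rad/s, so T = P/ω = 222×10³ / 24.82 = 8945 N·m.
For a solid shaft τ_max = 16T/(πd³), so d = (16T/(π τ_allow))^(1/3) = (16·8945/(π·1.34×10^8))^(1/3) = 0.06979 m.

69.8 mm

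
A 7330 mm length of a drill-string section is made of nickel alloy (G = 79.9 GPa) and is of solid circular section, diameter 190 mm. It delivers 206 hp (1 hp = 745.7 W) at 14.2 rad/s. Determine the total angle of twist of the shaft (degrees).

ω = 14.2 rad/s, so T = P/ω = 206×745.7 / 14.20 = 10820 N·m.
J = πd⁴/32 = π(0.190)⁴/32 = 1.279×10^-4 m⁴.
θ = T·L/(G·J) = 10820 × 7.33 / (79.9×10⁹ × 1.279×10^-4) = 7.757×10^-3 rad.

0.444°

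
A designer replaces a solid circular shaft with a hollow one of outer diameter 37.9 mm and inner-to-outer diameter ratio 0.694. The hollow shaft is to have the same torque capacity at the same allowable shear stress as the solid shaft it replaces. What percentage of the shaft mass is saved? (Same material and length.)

Equal τ_max and T ⇒ the solid shaft needs d_s³ = d_o³(1−k⁴), so d_s = 37.9·(1−0.694⁴)^(1/3) = 34.71 mm.
Area ratio A_h/A_s = d_o²(1−k²)/d_s² = (1−k²)/(1−k⁴)^(2/3) = 0.6181.
Mass saving = 1 − 0.6181 = 38.2 %.

38.2 %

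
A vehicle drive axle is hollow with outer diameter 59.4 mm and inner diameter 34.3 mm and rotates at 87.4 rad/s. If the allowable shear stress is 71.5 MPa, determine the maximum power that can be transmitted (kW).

229 kW

J = π(d_o⁴ − d_i⁴)/32 = π(0.0594⁴ − 0.0343⁴)/32 = 1.086×10^-6 m⁴.
T_max = τ_allow·J/r = 7.15×10^7 × 1.086×10^-6 / 0.0297 = 2615 N·m.
ω = 87.4 rad/s, so P_max = T_max·ω = 2.286×10^5 W.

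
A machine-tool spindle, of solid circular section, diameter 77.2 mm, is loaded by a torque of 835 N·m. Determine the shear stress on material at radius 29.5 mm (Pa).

7.06e6 Pa

J = πd⁴/32 = π(0.0772)⁴/32 = 3.487×10^-6 m⁴.
Shear stress varies linearly with radius: τ = T·r/J = 835.0 × 0.0295 / 3.487×10^-6 = 7.064×10^6 Pa.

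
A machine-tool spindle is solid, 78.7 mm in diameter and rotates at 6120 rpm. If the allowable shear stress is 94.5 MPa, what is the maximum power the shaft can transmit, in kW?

5800 kW

J = πd⁴/32 = π(0.0787)⁴/32 = 3.766×10^-6 m⁴.
T_max = τ_allow·J/r = 9.45×10^7 × 3.766×10^-6 / 0.0394 = 9045 N·m.
ω = 2π·6120/60 = 640.9 rad/s, so P_max = T_max·ω = 5.797×10^6 W.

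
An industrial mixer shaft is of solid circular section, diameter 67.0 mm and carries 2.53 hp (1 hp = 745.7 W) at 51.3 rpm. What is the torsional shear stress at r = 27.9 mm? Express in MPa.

4.95 MPa

ω = 2π·51.3/60 = 5.372 rad/s, so T = P/ω = 2.53×745.7 / 5.372 = 351.2 N·m.
J = πd⁴/32 = π(0.0670)⁴/32 = 1.978×10^-6 m⁴.
Shear stress varies linearly with radius: τ = T·r/J = 351.2 × 0.0279 / 1.978×10^-6 = 4.953×10^6 Pa.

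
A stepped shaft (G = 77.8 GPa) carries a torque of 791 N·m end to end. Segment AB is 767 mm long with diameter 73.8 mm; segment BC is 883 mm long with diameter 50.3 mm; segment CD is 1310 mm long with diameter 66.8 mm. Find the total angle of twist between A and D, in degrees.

J_AB = π(0.0738)⁴/32 = 2.91×10^-6 m⁴; J_BC = π(0.0503)⁴/32 = 6.28×10^-7 m⁴; J_CD = π(0.0668)⁴/32 = 1.95×10^-6 m⁴.
θ = (T/G)·Σ L_i/J_i = (791.0/77.8×10⁹)·(0.767/2.91×10^-6 + 0.883/6.28×10^-7 + 1.31/1.95×10^-6) = 0.02378 rad.

1.36°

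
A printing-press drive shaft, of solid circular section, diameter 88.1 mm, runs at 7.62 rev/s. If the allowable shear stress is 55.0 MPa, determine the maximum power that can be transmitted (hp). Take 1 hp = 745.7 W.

J = πd⁴/32 = π(0.0881)⁴/32 = 5.914×10^-6 m⁴.
T_max = τ_allow·J/r = 5.50×10^7 × 5.914×10^-6 / 0.0440 = 7384 N·m.
ω = 2π·7.62 = 47.88 rad/s, so P_max = T_max·ω = 3.536×10^5 W.

474 hp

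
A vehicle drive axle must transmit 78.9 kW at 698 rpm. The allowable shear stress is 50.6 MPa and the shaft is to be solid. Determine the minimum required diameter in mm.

ω = 2π·698/60 = 73.09 rad/s, so T = P/ω = 78.9×10³ / 73.09 = 1079 N·m.
For a solid shaft τ_max = 16T/(πd³), so d = (16T/(π τ_allow))^(1/3) = (16·1079/(π·5.06×10^7))^(1/3) = 0.04772 m.

47.7 mm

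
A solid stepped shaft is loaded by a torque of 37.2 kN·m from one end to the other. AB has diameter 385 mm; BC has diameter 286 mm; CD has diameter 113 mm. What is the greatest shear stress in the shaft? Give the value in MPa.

131 MPa

Under the same torque, τ_max = 16T/(πd³) is largest where d is smallest — segment CD (d = 113 mm).
τ_max = 16·37200/(π·(0.113)³) = 1.313×10^8 Pa.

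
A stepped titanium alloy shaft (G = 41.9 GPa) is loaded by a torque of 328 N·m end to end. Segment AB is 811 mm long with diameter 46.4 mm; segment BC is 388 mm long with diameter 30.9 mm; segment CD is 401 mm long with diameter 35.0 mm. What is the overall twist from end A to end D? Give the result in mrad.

J_AB = π(0.0464)⁴/32 = 4.55×10^-7 m⁴; J_BC = π(0.0309)⁴/32 = 8.95×10^-8 m⁴; J_CD = π(0.0350)⁴/32 = 1.47×10^-7 m⁴.
θ = (T/G)·Σ L_i/J_i = (328.0/41.9×10⁹)·(0.811/4.55×10^-7 + 0.388/8.95×10^-8 + 0.401/1.47×10^-7) = 0.06919 rad.

69.2 mrad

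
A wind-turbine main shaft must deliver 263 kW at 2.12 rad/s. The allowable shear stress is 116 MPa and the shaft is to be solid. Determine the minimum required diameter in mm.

176 mm

ω = 2.12 rad/s, so T = P/ω = 263×10³ / 2.120 = 124100 N·m.
For a solid shaft τ_max = 16T/(πd³), so d = (16T/(π τ_allow))^(1/3) = (16·124100/(π·1.16×10^8))^(1/3) = 0.1759 m.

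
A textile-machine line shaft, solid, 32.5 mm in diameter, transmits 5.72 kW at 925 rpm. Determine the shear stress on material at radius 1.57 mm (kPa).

ω = 2π·925/60 = 96.87 rad/s, so T = P/ω = 5.72×10³ / 96.87 = 59.05 N·m.
J = πd⁴/32 = π(0.0325)⁴/32 = 1.095×10^-7 m⁴.
Shear stress varies linearly with radius: τ = T·r/J = 59.05 × 0.00157 / 1.095×10^-7 = 8.464×10^5 Pa.

846 kPa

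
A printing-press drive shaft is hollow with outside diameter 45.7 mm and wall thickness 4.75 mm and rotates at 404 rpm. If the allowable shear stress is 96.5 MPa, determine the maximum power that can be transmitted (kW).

J = π(d_o⁴ − d_i⁴)/32 = π(0.0457⁴ − 0.0362⁴)/32 = 2.596×10^-7 m⁴.
T_max = τ_allow·J/r = 9.65×10^7 × 2.596×10^-7 / 0.0229 = 1096 N·m.
ω = 2π·404/60 = 42.31 rad/s, so P_max = T_max·ω = 4.639×10^4 W.

46.4 kW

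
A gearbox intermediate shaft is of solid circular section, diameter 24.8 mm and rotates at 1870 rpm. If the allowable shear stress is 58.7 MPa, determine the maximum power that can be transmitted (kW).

J = πd⁴/32 = π(0.0248)⁴/32 = 3.714×10^-8 m⁴.
T_max = τ_allow·J/r = 5.87×10^7 × 3.714×10^-8 / 0.0124 = 175.8 N·m.
ω = 2π·1870/60 = 195.8 rad/s, so P_max = T_max·ω = 3.443×10^4 W.

34.4 kW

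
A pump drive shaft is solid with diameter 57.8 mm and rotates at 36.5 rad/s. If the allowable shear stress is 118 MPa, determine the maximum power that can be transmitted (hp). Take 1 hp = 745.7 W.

219 hp

J = πd⁴/32 = π(0.0578)⁴/32 = 1.096×10^-6 m⁴.
T_max = τ_allow·J/r = 1.18×10^8 × 1.096×10^-6 / 0.0289 = 4474 N·m.
ω = 36.5 rad/s, so P_max = T_max·ω = 1.633×10^5 W.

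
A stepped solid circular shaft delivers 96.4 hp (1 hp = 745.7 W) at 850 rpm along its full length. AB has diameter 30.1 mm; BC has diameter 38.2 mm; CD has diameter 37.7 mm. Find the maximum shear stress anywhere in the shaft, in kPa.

ω = 2π·850/60 = 89.01 rad/s, so T = P/ω = 96.4×745.7 / 89.01 = 807.6 N·m.
Under the same torque, τ_max = 16T/(πd³) is largest where d is smallest — segment AB (d = 30.1 mm).
τ_max = 16·807.6/(π·(0.0301)³) = 1.508×10^8 Pa.

151000 kPa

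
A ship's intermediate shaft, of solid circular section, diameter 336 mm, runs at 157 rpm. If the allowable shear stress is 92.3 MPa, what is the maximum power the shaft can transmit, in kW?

11300 kW

J = πd⁴/32 = π(0.336)⁴/32 = 1.251×10^-3 m⁴.
T_max = τ_allow·J/r = 9.23×10^7 × 1.251×10^-3 / 0.168 = 687500 N·m.
ω = 2π·157/60 = 16.44 rad/s, so P_max = T_max·ω = 1.130×10^7 W.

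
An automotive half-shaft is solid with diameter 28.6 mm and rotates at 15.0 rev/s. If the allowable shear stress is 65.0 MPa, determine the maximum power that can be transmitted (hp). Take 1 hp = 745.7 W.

J = πd⁴/32 = π(0.0286)⁴/32 = 6.568×10^-8 m⁴.
T_max = τ_allow·J/r = 6.50×10^7 × 6.568×10^-8 / 0.0143 = 298.6 N·m.
ω = 2π·15.0 = 94.25 rad/s, so P_max = T_max·ω = 2.814×10^4 W.

37.7 hp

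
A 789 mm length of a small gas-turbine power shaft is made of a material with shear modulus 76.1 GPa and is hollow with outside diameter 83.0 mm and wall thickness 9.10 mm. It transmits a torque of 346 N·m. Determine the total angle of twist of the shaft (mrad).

J = π(d_o⁴ − d_i⁴)/32 = π(0.0830⁴ − 0.0648⁴)/32 = 2.928×10^-6 m⁴.
θ = T·L/(G·J) = 346.0 × 0.789 / (76.1×10⁹ × 2.928×10^-6) = 1.225×10^-3 rad.

1.23 mrad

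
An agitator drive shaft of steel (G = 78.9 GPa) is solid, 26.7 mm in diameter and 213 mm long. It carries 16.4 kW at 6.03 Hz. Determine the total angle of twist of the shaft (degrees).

ω = 2π·6.03 = 37.89 rad/s, so T = P/ω = 16.4×10³ / 37.89 = 432.9 N·m.
J = πd⁴/32 = π(0.0267)⁴/32 = 4.989×10^-8 m⁴.
θ = T·L/(G·J) = 432.9 × 0.213 / (78.9×10⁹ × 4.989×10^-8) = 0.02342 rad.

1.34°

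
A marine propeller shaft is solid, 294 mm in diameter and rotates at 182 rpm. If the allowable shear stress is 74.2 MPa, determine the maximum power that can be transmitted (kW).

7060 kW

J = πd⁴/32 = π(0.294)⁴/32 = 7.335×10^-4 m⁴.
T_max = τ_allow·J/r = 7.42×10^7 × 7.335×10^-4 / 0.147 = 370200 N·m.
ω = 2π·182/60 = 19.06 rad/s, so P_max = T_max·ω = 7.056×10^6 W.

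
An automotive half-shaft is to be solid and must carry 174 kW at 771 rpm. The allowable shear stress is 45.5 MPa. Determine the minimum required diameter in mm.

ω = 2π·771/60 = 80.74 rad/s, so T = P/ω = 174×10³ / 80.74 = 2155 N·m.
For a solid shaft τ_max = 16T/(πd³), so d = (16T/(π τ_allow))^(1/3) = (16·2155/(π·4.55×10^7))^(1/3) = 0.06225 m.

62.3 mm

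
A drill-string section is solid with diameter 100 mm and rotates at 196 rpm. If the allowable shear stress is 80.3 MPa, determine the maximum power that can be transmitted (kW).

324 kW

J = πd⁴/32 = π(0.100)⁴/32 = 9.817×10^-6 m⁴.
T_max = τ_allow·J/r = 8.03×10^7 × 9.817×10^-6 / 0.0500 = 15770 N·m.
ω = 2π·196/60 = 20.53 rad/s, so P_max = T_max·ω = 3.236×10^5 W.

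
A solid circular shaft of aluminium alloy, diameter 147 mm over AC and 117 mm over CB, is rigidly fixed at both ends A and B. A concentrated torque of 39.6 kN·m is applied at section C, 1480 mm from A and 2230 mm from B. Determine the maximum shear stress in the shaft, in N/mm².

50.1 N/mm²

Compatibility: T_A·a/J_AC = T_B·b/J_CB with T_A + T_B = T₀.
J_AC = 4.58×10^-5 m⁴, J_CB = 1.84×10^-5 m⁴, so T_A = T₀·(J_AC/a)/((J_AC/a)+(J_CB/b)) = 31270 N·m, T_B = 8329 N·m.
τ in each portion: τ_AC = 5.01×10^7 Pa, τ_CB = 2.65×10^7 Pa; maximum is in AC.
τ_max = T_AC·r/J = 31270·0.0735/4.58×10^-5 = 5.014×10^7 Pa.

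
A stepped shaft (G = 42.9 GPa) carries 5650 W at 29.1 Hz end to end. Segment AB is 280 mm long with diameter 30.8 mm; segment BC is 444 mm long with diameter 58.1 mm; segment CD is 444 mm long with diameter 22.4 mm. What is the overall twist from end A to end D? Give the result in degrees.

0.889°

ω = 2π·29.1 = 182.8 rad/s, so T = P/ω = 5650 / 182.8 = 30.90 N·m.
J_AB = π(0.0308)⁴/32 = 8.83×10^-8 m⁴; J_BC = π(0.0581)⁴/32 = 1.12×10^-6 m⁴; J_CD = π(0.0224)⁴/32 = 2.47×10^-8 m⁴.
θ = (T/G)·Σ L_i/J_i = (30.90/42.9×10⁹)·(0.280/8.83×10^-8 + 0.444/1.12×10^-6 + 0.444/2.47×10^-8) = 0.01551 rad.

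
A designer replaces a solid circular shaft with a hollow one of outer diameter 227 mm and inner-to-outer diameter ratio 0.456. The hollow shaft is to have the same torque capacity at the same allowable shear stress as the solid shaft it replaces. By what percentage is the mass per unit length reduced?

18.4 %

Equal τ_max and T ⇒ the solid shaft needs d_s³ = d_o³(1−k⁴), so d_s = 227·(1−0.456⁴)^(1/3) = 223.7 mm.
Area ratio A_h/A_s = d_o²(1−k²)/d_s² = (1−k²)/(1−k⁴)^(2/3) = 0.8158.
Mass saving = 1 − 0.8158 = 18.4 %.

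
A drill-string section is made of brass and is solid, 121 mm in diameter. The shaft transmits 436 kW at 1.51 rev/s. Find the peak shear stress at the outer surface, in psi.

19200 psi

ω = 2π·1.51 = 9.488 rad/s, so T = P/ω = 436×10³ / 9.488 = 45950 N·m.
J = πd⁴/32 = π(0.121)⁴/32 = 2.104×10^-5 m⁴.
τ_max = T·r/J = 45950 × 0.0605 / 2.104×10^-5 = 1.321×10^8 Pa.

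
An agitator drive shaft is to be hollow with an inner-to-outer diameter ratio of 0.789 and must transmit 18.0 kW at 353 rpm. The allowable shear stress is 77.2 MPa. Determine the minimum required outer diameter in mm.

ω = 2π·353/60 = 36.97 rad/s, so T = P/ω = 18.0×10³ / 36.97 = 486.9 N·m.
For a hollow shaft with d_i/d_o = 0.789: τ_max = 16T/(π d_o³ (1−k⁴)), so d_o = [16T/(π τ_allow (1−k⁴))]^(1/3) = [16·486.9/(π·7.72×10^7·0.6125)]^(1/3) = 0.03743 m.

37.4 mm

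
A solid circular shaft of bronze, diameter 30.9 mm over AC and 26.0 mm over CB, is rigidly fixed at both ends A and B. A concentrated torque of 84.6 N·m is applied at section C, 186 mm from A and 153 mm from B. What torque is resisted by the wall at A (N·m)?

Compatibility: T_A·a/J_AC = T_B·b/J_CB with T_A + T_B = T₀.
J_AC = 8.95×10^-8 m⁴, J_CB = 4.49×10^-8 m⁴, so T_A = T₀·(J_AC/a)/((J_AC/a)+(J_CB/b)) = 52.57 N·m, T_B = 32.03 N·m.

52.6 N·m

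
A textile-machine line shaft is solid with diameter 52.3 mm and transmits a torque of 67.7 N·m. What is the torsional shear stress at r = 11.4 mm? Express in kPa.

1050 kPa

J = πd⁴/32 = π(0.0523)⁴/32 = 7.345×10^-7 m⁴.
Shear stress varies linearly with radius: τ = T·r/J = 67.70 × 0.0114 / 7.345×10^-7 = 1.051×10^6 Pa.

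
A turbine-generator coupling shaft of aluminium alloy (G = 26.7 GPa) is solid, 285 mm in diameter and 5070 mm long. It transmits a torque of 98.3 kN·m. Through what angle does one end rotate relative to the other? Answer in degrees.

1.65°

J = πd⁴/32 = π(0.285)⁴/32 = 6.477×10^-4 m⁴.
θ = T·L/(G·J) = 98300 × 5.07 / (26.7×10⁹ × 6.477×10^-4) = 0.02882 rad.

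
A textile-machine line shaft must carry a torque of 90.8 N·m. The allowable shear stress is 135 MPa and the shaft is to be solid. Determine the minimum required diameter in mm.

15.1 mm

For a solid shaft τ_max = 16T/(πd³), so d = (16T/(π τ_allow))^(1/3) = (16·90.80/(π·1.35×10^8))^(1/3) = 0.01507 m.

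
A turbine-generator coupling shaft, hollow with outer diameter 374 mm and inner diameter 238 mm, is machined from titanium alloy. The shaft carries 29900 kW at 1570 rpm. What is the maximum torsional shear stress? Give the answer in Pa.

ω = 2π·1570/60 = 164.4 rad/s, so T = P/ω = 29900×10³ / 164.4 = 181900 N·m.
J = π(d_o⁴ − d_i⁴)/32 = π(0.374⁴ − 0.238⁴)/32 = 1.606×10^-3 m⁴.
τ_max = T·r/J = 181900 × 0.187 / 1.606×10^-3 = 2.118×10^7 Pa.

2.12e7 Pa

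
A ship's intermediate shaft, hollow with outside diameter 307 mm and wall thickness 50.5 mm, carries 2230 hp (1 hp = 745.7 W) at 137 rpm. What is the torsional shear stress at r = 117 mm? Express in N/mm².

ω = 2π·137/60 = 14.35 rad/s, so T = P/ω = 2230×745.7 / 14.35 = 115900 N·m.
J = π(d_o⁴ − d_i⁴)/32 = π(0.307⁴ − 0.206⁴)/32 = 6.953×10^-4 m⁴.
Shear stress varies linearly with radius: τ = T·r/J = 115900 × 0.117 / 6.953×10^-4 = 1.951×10^7 Pa.

19.5 N/mm²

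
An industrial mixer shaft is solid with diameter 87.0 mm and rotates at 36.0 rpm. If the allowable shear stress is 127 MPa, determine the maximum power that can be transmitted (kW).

J = πd⁴/32 = π(0.0870)⁴/32 = 5.624×10^-6 m⁴.
T_max = τ_allow·J/r = 1.27×10^8 × 5.624×10^-6 / 0.0435 = 16420 N·m.
ω = 2π·36.0/60 = 3.770 rad/s, so P_max = T_max·ω = 6.190×10^4 W.

61.9 kW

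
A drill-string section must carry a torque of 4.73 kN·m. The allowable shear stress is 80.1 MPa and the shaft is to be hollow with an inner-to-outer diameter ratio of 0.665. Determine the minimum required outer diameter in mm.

72.0 mm

For a hollow shaft with d_i/d_o = 0.665: τ_max = 16T/(π d_o³ (1−k⁴)), so d_o = [16T/(π τ_allow (1−k⁴))]^(1/3) = [16·4730/(π·8.01×10^7·0.8044)]^(1/3) = 0.07204 m.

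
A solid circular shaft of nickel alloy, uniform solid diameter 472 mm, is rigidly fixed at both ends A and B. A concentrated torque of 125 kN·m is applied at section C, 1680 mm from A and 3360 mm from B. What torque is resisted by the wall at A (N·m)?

83300 N·m

With uniform GJ and both ends fixed, compatibility θ_AC = θ_CB gives T_A·a = T_B·b, together with T_A + T_B = T₀.
T_A = T₀·b/(a+b) = 125000·3360/5040 = 83330 N·m; T_B = 41670 N·m.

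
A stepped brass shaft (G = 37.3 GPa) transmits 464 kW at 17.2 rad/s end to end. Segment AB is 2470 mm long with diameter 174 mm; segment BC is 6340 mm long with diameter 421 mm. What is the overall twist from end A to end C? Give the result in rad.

0.0213 rad

ω = 17.2 rad/s, so T = P/ω = 464×10³ / 17.20 = 26980 N·m.
J_AB = π(0.174)⁴/32 = 9.00×10^-5 m⁴; J_BC = π(0.421)⁴/32 = 3.08×10^-3 m⁴.
θ = (T/G)·Σ L_i/J_i = (26980/37.3×10⁹)·(2.47/9.00×10^-5 + 6.34/3.08×10^-3) = 0.02134 rad.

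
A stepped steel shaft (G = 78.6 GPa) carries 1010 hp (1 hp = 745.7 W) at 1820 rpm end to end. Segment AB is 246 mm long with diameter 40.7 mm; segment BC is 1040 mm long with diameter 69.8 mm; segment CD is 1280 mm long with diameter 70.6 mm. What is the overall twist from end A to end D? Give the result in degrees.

5.43°

ω = 2π·1820/60 = 190.6 rad/s, so T = P/ω = 1010×745.7 / 190.6 = 3952 N·m.
J_AB = π(0.0407)⁴/32 = 2.69×10^-7 m⁴; J_BC = π(0.0698)⁴/32 = 2.33×10^-6 m⁴; J_CD = π(0.0706)⁴/32 = 2.44×10^-6 m⁴.
θ = (T/G)·Σ L_i/J_i = (3952/78.6×10⁹)·(0.246/2.69×10^-7 + 1.04/2.33×10^-6 + 1.28/2.44×10^-6) = 0.09473 rad.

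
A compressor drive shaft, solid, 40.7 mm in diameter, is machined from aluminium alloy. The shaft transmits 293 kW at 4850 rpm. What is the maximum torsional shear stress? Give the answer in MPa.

43.6 MPa

ω = 2π·4850/60 = 507.9 rad/s, so T = P/ω = 293×10³ / 507.9 = 576.9 N·m.
J = πd⁴/32 = π(0.0407)⁴/32 = 2.694×10^-7 m⁴.
τ_max = T·r/J = 576.9 × 0.0204 / 2.694×10^-7 = 4.358×10^7 Pa.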